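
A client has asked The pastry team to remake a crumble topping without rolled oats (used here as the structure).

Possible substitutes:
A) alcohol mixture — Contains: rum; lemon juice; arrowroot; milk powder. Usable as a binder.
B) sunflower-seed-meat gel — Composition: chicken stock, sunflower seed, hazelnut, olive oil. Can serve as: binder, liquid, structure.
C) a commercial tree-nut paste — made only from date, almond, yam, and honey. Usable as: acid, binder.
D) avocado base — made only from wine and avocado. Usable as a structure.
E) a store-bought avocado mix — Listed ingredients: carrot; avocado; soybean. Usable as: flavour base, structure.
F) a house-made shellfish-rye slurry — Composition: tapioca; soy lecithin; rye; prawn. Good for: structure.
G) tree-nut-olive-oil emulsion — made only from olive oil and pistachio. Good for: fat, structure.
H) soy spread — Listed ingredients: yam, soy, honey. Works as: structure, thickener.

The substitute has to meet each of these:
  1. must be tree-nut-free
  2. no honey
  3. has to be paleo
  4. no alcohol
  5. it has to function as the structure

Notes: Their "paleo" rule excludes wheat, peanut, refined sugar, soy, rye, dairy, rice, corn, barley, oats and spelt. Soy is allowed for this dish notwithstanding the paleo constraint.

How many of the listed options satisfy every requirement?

1

A: not usable as a structure; has milk powder, so not paleo (and 1 more) — reject
B: has hazelnut, so not tree-nut-free — reject
C: not usable as a structure; has almond, so not tree-nut-free (and 1 more) — out
D: has wine, so not alcohol-free — no
E: soy is permitted under the paleo carve-out; nothing else excluded — keep
F: has rye, so not paleo — out
G: has pistachio, so not tree-nut-free — out
H: has honey, so not honey-free — reject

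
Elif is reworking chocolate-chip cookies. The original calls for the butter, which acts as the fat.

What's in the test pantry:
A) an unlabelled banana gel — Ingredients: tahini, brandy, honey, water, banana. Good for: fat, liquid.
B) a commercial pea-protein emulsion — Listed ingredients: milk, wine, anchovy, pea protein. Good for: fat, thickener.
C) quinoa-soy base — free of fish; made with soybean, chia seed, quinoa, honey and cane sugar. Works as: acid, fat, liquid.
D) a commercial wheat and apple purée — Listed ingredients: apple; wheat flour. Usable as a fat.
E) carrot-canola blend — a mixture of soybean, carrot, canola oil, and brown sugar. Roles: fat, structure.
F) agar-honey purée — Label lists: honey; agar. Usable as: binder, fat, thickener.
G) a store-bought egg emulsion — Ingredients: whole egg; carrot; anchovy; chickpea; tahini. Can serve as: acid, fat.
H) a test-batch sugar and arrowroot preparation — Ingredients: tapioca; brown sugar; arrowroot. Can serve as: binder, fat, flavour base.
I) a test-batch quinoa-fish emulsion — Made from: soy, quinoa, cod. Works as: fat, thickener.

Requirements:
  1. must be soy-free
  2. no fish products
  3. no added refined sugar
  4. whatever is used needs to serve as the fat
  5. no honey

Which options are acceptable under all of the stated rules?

D

A: has honey, so not honey-free — out
B: has anchovy, so not fish-free — reject
C: has honey, so not honey-free; has cane sugar, so not no-added-sugar (and 1 more) — out
D: only wheat flour and apple; none excluded — OK
E: has brown sugar, so not no-added-sugar; has soybean, so not soy-free — reject
F: has honey, so not honey-free — no
G: has anchovy, so not fish-free — no
H: has brown sugar, so not no-added-sugar — reject
I: has cod, so not fish-free; has soy, so not soy-free — no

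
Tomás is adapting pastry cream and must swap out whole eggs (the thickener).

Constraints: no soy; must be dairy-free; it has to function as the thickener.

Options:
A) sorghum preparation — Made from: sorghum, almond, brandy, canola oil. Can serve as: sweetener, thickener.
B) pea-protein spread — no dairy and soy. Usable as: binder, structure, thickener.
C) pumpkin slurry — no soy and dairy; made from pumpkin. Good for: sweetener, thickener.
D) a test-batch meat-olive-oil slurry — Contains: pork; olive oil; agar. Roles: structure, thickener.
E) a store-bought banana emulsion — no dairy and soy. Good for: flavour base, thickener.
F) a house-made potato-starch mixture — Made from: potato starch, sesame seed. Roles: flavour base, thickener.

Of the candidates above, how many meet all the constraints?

A: nothing on the exclusion list — valid
B: no soy, no dairy — valid
C: works as a thickener, no soy, no dairy — valid
D: all constraints satisfied — valid
E: all constraints satisfied — valid
F: only sesame seed and potato starch; none excluded — OK

6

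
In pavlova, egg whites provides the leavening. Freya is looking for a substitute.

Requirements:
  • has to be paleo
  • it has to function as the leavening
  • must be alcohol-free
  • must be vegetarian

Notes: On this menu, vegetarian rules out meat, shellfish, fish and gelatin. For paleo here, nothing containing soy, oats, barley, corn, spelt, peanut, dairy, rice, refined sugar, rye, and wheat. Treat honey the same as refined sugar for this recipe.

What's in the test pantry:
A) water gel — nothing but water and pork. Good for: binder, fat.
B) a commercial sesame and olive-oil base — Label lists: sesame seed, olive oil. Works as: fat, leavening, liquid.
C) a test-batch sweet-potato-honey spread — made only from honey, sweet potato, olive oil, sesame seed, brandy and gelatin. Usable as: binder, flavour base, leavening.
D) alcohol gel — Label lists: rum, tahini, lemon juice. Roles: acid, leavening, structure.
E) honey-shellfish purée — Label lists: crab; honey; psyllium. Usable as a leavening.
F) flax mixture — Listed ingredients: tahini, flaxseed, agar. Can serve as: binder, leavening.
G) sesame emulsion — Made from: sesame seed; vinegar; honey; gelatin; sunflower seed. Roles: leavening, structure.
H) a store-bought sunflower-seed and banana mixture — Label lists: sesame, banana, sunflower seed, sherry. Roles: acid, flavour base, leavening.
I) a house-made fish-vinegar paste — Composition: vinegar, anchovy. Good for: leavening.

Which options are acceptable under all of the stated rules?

A: not usable as a leavening; has pork, so not vegetarian — reject
B: works as a leavening, no alcohol, paleo — keep
C: has gelatin, so not vegetarian; has honey, so not paleo (and 1 more) — reject
D: has rum, so not alcohol-free — out
E: has crab, so not vegetarian; has honey, so not paleo — reject
F: every rule checks out — valid
G: has gelatin, so not vegetarian; has honey, so not paleo — out
H: has sherry, so not alcohol-free — reject
I: has anchovy, so not vegetarian — out

B, F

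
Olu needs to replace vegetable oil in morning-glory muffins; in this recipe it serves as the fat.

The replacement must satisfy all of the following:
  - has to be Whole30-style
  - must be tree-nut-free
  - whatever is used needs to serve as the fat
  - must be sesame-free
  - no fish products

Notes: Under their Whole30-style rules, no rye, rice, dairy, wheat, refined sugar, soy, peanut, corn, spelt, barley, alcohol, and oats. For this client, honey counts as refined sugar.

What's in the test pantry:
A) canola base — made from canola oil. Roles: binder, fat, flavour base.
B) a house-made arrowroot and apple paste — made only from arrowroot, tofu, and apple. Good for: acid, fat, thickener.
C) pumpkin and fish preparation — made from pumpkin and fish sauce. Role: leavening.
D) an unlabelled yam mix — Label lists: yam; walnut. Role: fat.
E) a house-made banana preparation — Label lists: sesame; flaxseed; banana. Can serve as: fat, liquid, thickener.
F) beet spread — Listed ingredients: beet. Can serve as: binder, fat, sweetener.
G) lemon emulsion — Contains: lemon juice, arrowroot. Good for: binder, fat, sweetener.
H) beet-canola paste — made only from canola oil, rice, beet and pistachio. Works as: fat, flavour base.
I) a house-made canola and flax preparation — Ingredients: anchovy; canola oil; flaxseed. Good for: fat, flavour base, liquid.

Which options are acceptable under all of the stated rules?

A, F, G

A: nothing on the exclusion list — valid
B: has tofu, so not Whole30-style — no
C: not usable as a fat; has fish sauce, so not fish-free — reject
D: has walnut, so not tree-nut-free — out
E: has sesame, so not sesame-free — no
F: every rule checks out — OK
G: nothing on the exclusion list — keep
H: has rice, so not Whole30-style; has pistachio, so not tree-nut-free — reject
I: has anchovy, so not fish-free — out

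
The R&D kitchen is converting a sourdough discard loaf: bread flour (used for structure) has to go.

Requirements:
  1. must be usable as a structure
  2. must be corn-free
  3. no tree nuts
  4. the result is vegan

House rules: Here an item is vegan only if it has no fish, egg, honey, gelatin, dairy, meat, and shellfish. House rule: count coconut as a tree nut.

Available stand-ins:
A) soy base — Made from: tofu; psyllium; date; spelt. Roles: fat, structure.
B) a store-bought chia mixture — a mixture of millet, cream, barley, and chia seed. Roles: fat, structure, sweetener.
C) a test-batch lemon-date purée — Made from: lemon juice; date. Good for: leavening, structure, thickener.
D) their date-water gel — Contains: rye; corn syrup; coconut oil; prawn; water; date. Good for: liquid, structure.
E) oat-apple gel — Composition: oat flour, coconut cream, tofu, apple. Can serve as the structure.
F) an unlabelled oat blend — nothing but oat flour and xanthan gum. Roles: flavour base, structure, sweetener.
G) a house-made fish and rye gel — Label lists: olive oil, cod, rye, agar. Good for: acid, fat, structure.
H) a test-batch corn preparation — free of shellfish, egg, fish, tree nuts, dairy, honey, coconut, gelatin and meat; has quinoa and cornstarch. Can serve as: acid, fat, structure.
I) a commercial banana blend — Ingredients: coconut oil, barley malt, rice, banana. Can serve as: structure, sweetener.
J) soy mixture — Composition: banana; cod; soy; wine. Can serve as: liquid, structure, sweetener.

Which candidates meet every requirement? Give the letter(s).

A: works as a structure, vegan, no corn — keep
B: has cream, so not vegan — reject
C: only lemon juice and date; none excluded — valid
D: has prawn, so not vegan; has corn syrup, so not corn-free (and 1 more) — no
E: has coconut cream, so not tree-nut-free — out
F: only oat flour and xanthan gum; none excluded — valid
G: has cod, so not vegan — out
H: has cornstarch, so not corn-free — reject
I: has coconut oil, so not tree-nut-free — no
J: has cod, so not vegan — out

A, C, F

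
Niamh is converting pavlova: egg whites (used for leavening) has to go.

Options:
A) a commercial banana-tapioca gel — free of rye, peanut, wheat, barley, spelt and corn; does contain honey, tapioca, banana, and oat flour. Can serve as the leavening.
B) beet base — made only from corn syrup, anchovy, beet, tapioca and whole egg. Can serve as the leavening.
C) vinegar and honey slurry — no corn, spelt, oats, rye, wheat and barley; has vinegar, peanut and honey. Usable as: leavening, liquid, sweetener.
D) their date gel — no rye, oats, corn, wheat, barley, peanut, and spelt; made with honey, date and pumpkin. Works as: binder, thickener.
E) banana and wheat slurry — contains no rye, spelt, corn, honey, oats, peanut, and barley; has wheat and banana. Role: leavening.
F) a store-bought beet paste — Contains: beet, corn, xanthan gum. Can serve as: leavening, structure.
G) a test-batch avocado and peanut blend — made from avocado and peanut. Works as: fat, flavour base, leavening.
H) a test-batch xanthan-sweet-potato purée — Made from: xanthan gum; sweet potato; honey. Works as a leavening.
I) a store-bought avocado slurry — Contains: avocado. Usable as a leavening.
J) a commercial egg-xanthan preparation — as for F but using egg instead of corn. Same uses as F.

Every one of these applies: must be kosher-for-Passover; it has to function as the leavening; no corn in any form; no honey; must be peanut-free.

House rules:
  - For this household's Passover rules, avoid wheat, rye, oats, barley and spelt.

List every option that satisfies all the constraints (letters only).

I, J

A: has oat flour, so not kosher-for-Passover; has honey, so not honey-free — out
B: has corn syrup, so not corn-free — out
C: has peanut, so not peanut-free; has honey, so not honey-free — reject
D: not usable as a leavening; has honey, so not honey-free — no
E: has wheat, so not kosher-for-Passover — reject
F: has corn, so not corn-free — out
G: has peanut, so not peanut-free — reject
H: has honey, so not honey-free — reject
I: every rule checks out — OK
J: no peanut, no honey — valid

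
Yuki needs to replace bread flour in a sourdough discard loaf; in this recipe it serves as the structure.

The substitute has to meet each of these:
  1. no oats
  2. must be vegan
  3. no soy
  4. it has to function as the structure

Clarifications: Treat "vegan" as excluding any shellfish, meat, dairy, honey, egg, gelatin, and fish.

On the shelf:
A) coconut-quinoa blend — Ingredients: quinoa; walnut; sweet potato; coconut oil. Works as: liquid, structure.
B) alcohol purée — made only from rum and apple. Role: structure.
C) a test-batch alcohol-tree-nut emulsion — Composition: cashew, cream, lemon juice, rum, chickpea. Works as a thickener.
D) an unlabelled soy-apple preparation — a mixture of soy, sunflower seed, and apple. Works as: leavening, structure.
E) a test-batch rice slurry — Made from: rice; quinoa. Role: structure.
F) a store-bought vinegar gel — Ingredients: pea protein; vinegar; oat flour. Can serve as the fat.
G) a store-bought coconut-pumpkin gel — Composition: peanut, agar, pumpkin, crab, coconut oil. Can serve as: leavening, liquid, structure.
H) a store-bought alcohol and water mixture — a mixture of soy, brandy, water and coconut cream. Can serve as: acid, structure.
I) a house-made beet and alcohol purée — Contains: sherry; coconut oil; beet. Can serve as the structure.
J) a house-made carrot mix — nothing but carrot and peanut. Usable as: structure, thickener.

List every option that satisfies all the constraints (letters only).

A: works as a structure, vegan, no soy — keep
B: nothing on the exclusion list — valid
C: not usable as a structure; has cream, so not vegan — reject
D: has soy, so not soy-free — out
E: vegan, no soy — valid
F: not usable as a structure; has oat flour, so not oat-free — no
G: has crab, so not vegan — no
H: has soy, so not soy-free — out
I: works as a structure, no soy, vegan — OK
J: nothing on the exclusion list — OK

A, B, E, I, J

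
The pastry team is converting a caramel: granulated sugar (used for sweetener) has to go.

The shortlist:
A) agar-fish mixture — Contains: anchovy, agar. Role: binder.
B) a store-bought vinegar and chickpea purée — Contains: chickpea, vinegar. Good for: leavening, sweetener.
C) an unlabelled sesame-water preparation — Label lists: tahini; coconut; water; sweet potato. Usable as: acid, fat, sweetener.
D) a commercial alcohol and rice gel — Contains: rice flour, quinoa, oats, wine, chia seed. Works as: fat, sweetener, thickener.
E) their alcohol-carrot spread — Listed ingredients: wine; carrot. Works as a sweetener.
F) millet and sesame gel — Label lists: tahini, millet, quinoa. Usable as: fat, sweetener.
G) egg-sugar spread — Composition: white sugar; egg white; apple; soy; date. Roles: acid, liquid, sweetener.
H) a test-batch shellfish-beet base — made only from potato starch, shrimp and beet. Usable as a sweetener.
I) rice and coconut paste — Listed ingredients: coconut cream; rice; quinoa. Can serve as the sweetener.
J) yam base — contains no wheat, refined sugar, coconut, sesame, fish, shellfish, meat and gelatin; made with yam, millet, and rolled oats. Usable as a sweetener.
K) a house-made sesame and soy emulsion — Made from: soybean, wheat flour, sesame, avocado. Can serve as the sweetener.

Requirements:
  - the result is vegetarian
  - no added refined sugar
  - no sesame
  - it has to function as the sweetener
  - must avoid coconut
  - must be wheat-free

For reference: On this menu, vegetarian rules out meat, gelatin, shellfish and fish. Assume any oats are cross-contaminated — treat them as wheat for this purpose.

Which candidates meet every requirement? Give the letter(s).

A: not usable as a sweetener; has anchovy, so not vegetarian — out
B: works as a sweetener, wheat-free, no sesame — keep
C: has coconut, so not coconut-free; has tahini, so not sesame-free — reject
D: has oats, so not wheat-free — no
E: works as a sweetener, wheat-free, no coconut — valid
F: has tahini, so not sesame-free — reject
G: has white sugar, so not no-added-sugar — reject
H: has shrimp, so not vegetarian — reject
I: has coconut cream, so not coconut-free — reject
J: has rolled oats, so not wheat-free — no
K: has wheat flour, so not wheat-free; has sesame, so not sesame-free — out

B, E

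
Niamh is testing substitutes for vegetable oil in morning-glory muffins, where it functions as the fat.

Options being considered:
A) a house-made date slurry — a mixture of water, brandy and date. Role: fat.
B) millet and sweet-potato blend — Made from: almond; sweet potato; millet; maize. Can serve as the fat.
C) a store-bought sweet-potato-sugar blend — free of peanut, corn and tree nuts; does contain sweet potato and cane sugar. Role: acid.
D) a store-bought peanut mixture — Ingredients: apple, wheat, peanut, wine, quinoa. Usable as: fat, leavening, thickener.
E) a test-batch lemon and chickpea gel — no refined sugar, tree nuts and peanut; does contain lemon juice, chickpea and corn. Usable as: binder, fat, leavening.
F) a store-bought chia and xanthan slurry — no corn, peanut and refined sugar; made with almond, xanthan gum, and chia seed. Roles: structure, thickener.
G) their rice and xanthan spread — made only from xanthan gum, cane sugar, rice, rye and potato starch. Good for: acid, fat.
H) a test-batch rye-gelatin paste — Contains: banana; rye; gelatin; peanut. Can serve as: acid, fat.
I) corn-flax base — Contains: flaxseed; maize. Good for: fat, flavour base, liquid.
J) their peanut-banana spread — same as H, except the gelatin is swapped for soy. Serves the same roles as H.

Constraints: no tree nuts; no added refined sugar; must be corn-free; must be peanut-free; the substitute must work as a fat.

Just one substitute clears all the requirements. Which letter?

A: works as a fat, no tree nuts, no peanut — valid
B: has almond, so not tree-nut-free; has maize, so not corn-free — reject
C: not usable as a fat; has cane sugar, so not no-added-sugar — reject
D: has peanut, so not peanut-free — no
E: has corn, so not corn-free — out
F: not usable as a fat; has almond, so not tree-nut-free — out
G: has cane sugar, so not no-added-sugar — out
H: has peanut, so not peanut-free — out
I: has maize, so not corn-free — reject
J: has peanut, so not peanut-free — reject

A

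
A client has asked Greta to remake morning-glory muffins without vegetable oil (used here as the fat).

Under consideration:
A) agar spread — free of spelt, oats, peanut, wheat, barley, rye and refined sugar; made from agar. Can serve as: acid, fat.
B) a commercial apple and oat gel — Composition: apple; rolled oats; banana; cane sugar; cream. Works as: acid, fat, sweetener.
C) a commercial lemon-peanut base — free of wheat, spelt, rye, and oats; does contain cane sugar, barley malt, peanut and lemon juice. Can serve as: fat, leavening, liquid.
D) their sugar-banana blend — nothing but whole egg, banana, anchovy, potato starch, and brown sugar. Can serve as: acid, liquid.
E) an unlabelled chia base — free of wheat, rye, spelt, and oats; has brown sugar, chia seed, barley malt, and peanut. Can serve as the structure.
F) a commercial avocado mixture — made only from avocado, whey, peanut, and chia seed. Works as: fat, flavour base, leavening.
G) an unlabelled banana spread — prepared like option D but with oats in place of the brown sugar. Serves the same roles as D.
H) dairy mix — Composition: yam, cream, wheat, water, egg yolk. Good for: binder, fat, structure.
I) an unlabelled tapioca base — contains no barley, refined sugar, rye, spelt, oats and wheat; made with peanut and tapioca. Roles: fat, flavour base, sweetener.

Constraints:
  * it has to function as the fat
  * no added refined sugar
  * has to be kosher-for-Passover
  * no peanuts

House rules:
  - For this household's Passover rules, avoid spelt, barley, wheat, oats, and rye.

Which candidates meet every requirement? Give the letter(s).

A: all constraints satisfied — valid
B: has rolled oats, so not kosher-for-Passover; has cane sugar, so not no-added-sugar — no
C: has barley malt, so not kosher-for-Passover; has peanut, so not peanut-free (and 1 more) — reject
D: not usable as a fat; has brown sugar, so not no-added-sugar — out
E: not usable as a fat; has barley malt, so not kosher-for-Passover (and 2 more) — no
F: has peanut, so not peanut-free — reject
G: not usable as a fat; has oats, so not kosher-for-Passover — out
H: has wheat, so not kosher-for-Passover — reject
I: has peanut, so not peanut-free — no

A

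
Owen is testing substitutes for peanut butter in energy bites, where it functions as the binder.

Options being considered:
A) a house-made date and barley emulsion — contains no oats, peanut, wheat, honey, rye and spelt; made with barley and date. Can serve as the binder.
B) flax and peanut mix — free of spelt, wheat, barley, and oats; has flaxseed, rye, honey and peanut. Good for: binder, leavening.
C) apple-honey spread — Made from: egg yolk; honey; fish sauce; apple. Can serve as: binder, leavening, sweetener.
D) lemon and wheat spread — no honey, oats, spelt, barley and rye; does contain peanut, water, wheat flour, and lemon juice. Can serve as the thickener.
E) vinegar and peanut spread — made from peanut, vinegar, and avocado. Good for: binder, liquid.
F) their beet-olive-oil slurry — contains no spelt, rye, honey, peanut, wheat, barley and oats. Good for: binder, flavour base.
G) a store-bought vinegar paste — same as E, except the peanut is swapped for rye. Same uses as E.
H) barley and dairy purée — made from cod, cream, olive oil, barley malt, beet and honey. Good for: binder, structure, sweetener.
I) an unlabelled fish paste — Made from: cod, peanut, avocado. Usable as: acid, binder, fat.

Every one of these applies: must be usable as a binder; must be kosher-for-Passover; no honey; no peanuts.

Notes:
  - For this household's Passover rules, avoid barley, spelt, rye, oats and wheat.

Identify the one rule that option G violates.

usable as a binder: satisfied
kosher-for-Passover: has rye — fails
peanut-free: satisfied
honey-free: satisfied

kosher-for-Passover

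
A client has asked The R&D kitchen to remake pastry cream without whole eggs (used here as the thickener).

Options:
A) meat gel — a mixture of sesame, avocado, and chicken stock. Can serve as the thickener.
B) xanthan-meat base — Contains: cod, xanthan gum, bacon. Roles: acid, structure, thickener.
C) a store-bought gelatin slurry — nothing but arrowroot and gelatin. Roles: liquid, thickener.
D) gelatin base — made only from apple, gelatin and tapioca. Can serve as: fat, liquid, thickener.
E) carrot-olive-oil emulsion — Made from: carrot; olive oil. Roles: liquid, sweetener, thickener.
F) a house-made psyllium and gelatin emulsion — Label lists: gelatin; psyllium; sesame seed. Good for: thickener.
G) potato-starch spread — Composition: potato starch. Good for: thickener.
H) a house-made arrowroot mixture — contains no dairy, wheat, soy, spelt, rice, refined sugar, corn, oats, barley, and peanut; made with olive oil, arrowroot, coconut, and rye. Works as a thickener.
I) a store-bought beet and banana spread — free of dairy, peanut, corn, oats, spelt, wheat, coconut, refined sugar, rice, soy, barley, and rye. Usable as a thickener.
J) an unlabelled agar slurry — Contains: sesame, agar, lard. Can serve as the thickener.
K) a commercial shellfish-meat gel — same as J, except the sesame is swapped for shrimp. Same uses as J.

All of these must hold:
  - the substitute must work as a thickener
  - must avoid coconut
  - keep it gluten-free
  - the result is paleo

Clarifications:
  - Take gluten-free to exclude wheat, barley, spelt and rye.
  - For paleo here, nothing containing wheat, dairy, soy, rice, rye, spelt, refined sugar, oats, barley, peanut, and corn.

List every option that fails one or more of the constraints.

H

A: nothing on the exclusion list — keep
B: every rule checks out — keep
C: gluten-free, no coconut — OK
D: works as a thickener, no coconut, paleo — keep
E: all constraints satisfied — valid
F: only gelatin, sesame seed, and psyllium; none excluded — OK
G: works as a thickener, gluten-free, paleo — valid
H: has rye, so not gluten-free; has rye, so not paleo (and 1 more) — no
I: paleo, gluten-free — OK
J: works as a thickener, paleo, no coconut — OK
K: only lard, shrimp and agar; none excluded — keep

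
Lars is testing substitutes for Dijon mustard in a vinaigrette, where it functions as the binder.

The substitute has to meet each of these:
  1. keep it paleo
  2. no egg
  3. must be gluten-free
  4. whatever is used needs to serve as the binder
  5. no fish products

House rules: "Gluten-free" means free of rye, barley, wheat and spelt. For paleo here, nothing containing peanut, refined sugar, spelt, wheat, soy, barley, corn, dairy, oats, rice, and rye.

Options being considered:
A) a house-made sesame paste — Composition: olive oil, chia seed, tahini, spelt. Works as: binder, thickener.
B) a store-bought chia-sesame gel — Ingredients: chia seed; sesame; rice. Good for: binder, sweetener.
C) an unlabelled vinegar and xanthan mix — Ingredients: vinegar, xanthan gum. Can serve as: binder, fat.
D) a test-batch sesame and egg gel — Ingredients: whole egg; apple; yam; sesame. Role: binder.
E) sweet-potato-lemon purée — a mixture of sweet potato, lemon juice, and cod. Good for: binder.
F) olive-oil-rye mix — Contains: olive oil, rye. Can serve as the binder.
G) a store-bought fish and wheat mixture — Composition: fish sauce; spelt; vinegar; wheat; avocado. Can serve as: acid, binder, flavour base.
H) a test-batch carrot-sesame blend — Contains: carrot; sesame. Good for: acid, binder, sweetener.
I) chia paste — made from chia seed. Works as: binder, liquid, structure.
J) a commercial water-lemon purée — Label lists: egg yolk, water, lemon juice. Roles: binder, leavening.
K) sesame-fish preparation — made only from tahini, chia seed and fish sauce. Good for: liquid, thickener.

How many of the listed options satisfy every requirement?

A: has spelt, so not gluten-free; has spelt, so not paleo — reject
B: has rice, so not paleo — reject
C: nothing on the exclusion list — valid
D: has whole egg, so not egg-free — reject
E: has cod, so not fish-free — out
F: has rye, so not gluten-free; has rye, so not paleo — out
G: has spelt, so not gluten-free; has spelt, so not paleo (and 1 more) — no
H: all constraints satisfied — valid
I: gluten-free, no egg — keep
J: has egg yolk, so not egg-free — no
K: not usable as a binder; has fish sauce, so not fish-free — reject

3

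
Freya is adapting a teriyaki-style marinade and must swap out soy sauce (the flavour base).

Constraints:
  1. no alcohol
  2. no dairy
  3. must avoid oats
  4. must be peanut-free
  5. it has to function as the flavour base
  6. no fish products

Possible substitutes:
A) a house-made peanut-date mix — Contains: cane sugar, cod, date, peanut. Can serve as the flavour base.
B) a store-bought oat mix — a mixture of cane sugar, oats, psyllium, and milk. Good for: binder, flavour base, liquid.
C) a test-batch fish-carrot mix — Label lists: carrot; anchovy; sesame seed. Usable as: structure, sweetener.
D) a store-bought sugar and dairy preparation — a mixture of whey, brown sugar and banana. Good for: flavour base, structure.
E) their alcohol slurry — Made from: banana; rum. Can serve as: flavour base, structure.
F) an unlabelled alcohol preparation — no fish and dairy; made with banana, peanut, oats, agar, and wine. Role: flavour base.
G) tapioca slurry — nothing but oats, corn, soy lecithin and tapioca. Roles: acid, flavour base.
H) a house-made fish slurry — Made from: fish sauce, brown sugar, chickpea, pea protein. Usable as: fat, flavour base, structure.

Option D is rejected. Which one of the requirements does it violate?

dairy-free

usable as a flavour base: satisfied
peanut-free: satisfied
oat-free: satisfied
fish-free: satisfied
dairy-free: has whey — fails
alcohol-free: satisfied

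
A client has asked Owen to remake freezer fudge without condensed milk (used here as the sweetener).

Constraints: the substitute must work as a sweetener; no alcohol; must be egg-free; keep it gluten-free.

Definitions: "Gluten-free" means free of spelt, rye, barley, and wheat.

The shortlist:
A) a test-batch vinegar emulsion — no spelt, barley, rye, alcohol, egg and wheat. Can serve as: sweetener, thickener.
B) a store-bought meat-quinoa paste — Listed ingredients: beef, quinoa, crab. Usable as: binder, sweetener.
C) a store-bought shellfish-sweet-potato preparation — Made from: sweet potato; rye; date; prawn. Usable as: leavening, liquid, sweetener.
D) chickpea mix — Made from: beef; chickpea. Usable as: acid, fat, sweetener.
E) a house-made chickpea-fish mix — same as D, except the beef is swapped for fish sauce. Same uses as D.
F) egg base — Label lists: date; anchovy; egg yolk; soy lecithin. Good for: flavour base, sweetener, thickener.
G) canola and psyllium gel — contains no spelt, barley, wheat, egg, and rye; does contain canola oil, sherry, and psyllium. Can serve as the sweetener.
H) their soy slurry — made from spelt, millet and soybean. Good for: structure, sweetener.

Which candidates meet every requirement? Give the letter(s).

A, B, D, E

A: gluten-free, no alcohol — valid
B: works as a sweetener, gluten-free, no egg — valid
C: has rye, so not gluten-free — reject
D: works as a sweetener, no egg, no alcohol — valid
E: no alcohol, no egg — keep
F: has egg yolk, so not egg-free — reject
G: has sherry, so not alcohol-free — no
H: has spelt, so not gluten-free — reject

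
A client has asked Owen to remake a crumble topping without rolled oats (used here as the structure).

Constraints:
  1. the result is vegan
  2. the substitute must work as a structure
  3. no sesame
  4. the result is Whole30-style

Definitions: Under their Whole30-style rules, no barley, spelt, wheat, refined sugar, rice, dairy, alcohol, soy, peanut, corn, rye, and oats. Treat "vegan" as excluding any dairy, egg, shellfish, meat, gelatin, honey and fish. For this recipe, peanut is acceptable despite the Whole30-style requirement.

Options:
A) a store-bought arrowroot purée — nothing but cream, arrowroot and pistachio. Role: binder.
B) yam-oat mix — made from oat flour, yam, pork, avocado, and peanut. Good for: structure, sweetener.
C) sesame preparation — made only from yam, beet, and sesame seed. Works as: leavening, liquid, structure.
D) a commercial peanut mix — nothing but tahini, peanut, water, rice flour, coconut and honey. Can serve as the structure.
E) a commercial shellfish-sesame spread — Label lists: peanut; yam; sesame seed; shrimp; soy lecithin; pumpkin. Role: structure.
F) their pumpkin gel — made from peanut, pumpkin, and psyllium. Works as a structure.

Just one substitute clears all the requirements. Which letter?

F

A: not usable as a structure; has cream, so not Whole30-style (and 1 more) — out
B: has oat flour, so not Whole30-style; has pork, so not vegan — no
C: has sesame seed, so not sesame-free — reject
D: has rice flour, so not Whole30-style; has honey, so not vegan (and 1 more) — out
E: has soy lecithin, so not Whole30-style; has shrimp, so not vegan (and 1 more) — no
F: peanut is permitted under the Whole30-style carve-out; nothing else excluded — keep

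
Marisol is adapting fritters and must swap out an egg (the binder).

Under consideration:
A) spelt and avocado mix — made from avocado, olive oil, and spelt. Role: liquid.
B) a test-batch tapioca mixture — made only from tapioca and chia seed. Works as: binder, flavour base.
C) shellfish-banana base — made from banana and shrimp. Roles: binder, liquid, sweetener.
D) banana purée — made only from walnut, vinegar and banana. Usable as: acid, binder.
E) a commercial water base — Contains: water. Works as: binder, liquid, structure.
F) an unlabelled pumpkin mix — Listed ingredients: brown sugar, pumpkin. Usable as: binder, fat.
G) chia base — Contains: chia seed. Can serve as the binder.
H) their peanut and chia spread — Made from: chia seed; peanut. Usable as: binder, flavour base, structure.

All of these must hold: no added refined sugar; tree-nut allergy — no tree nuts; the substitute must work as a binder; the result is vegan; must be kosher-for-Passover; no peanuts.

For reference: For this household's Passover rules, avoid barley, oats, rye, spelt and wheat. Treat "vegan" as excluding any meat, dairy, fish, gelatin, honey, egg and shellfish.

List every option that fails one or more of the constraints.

A, C, D, F, H

A: not usable as a binder; has spelt, so not kosher-for-Passover — out
B: vegan, no tree nuts — valid
C: has shrimp, so not vegan — no
D: has walnut, so not tree-nut-free — out
E: kosher-for-Passover, vegan — valid
F: has brown sugar, so not no-added-sugar — reject
G: no refined sugar, no tree nuts — keep
H: has peanut, so not peanut-free — no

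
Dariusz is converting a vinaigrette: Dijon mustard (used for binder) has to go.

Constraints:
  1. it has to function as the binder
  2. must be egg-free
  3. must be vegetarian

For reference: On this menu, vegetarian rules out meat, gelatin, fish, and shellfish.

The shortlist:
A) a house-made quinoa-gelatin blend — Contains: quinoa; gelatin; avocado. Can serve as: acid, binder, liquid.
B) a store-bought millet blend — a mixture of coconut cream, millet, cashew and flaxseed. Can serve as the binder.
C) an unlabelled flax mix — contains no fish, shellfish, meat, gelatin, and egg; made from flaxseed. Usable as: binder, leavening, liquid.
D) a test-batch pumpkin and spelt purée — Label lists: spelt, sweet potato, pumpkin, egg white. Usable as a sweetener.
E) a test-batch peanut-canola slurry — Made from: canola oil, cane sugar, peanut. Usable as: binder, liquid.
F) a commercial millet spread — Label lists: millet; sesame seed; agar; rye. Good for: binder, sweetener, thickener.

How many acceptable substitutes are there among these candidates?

4

A: has gelatin, so not vegetarian — out
B: no egg, vegetarian — valid
C: works as a binder, no egg, vegetarian — valid
D: not usable as a binder; has egg white, so not egg-free — no
E: only peanut, cane sugar, and canola oil; none excluded — OK
F: rye and sesame seed etc. — none of it excluded — valid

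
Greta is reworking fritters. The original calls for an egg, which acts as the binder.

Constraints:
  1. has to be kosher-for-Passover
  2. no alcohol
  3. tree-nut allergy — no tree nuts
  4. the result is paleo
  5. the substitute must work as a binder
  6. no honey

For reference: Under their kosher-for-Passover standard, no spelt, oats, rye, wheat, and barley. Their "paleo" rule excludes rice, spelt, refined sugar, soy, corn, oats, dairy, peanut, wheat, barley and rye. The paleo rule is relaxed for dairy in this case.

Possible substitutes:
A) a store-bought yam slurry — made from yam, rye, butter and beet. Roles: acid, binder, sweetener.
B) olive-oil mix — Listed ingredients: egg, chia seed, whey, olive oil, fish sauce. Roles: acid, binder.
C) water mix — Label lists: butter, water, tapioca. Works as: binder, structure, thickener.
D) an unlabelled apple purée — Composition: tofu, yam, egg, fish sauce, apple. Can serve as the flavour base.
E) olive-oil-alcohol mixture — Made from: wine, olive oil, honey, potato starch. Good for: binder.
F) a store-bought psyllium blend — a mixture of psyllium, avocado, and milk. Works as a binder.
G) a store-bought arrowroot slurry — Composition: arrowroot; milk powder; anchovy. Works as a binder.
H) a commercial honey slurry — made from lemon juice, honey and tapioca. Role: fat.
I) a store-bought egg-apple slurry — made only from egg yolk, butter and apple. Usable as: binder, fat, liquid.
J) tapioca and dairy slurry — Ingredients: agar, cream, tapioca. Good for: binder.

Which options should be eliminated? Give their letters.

A, D, E, H

A: has rye, so not kosher-for-Passover; has rye, so not paleo — reject
B: dairy is permitted under the paleo carve-out; nothing else excluded — OK
C: dairy is permitted under the paleo carve-out; nothing else excluded — OK
D: not usable as a binder; has tofu, so not paleo — reject
E: has wine, so not alcohol-free; has honey, so not honey-free — reject
F: dairy is permitted under the paleo carve-out; nothing else excluded — keep
G: dairy is permitted under the paleo carve-out; nothing else excluded — OK
H: not usable as a binder; has honey, so not honey-free — out
I: dairy is permitted under the paleo carve-out; nothing else excluded — OK
J: dairy is permitted under the paleo carve-out; nothing else excluded — valid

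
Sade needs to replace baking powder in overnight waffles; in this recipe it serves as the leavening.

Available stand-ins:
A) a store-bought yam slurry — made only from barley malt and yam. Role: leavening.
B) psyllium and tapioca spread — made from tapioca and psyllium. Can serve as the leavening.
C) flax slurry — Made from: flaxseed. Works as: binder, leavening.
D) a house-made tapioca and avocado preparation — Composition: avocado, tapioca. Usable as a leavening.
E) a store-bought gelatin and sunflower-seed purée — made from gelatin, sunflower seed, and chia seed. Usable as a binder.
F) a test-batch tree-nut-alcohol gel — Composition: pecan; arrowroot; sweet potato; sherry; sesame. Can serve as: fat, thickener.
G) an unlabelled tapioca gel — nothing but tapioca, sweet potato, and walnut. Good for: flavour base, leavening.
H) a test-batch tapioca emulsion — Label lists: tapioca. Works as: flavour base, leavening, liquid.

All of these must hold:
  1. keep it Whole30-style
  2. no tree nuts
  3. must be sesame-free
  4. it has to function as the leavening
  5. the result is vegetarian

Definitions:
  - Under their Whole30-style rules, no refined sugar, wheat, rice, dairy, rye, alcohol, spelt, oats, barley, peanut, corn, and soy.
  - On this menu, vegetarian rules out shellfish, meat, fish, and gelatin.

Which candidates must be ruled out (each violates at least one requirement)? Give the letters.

A: has barley malt, so not Whole30-style — no
B: only psyllium and tapioca; none excluded — valid
C: nothing on the exclusion list — OK
D: nothing on the exclusion list — valid
E: not usable as a leavening; has gelatin, so not vegetarian — out
F: not usable as a leavening; has sherry, so not Whole30-style (and 2 more) — out
G: has walnut, so not tree-nut-free — out
H: no tree nuts, vegetarian — keep

A, E, F, G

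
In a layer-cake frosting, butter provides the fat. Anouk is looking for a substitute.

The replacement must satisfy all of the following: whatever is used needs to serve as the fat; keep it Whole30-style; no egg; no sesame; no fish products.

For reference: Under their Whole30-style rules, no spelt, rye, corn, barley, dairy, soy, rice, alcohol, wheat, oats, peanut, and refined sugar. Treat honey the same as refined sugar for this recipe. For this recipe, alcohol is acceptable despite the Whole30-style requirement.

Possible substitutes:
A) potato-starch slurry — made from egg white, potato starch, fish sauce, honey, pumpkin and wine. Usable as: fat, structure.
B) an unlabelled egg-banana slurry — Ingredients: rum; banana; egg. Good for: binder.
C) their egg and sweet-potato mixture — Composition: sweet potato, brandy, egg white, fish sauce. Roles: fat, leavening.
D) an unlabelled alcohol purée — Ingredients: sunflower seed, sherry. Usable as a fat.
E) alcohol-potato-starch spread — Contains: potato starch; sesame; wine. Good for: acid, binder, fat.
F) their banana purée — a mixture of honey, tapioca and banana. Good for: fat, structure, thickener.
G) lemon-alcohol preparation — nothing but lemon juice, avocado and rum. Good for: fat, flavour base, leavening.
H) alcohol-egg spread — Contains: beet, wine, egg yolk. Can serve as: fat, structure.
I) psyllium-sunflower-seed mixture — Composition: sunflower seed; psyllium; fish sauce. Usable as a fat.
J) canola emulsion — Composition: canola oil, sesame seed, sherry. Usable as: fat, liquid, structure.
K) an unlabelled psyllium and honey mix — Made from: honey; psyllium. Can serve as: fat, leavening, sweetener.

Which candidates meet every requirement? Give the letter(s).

D, G

A: has honey, so not Whole30-style; has egg white, so not egg-free (and 1 more) — no
B: not usable as a fat; has egg, so not egg-free — no
C: has egg white, so not egg-free; has fish sauce, so not fish-free — no
D: alcohol is permitted under the Whole30-style carve-out; nothing else excluded — OK
E: has sesame, so not sesame-free — no
F: has honey, so not Whole30-style — out
G: alcohol is permitted under the Whole30-style carve-out; nothing else excluded — keep
H: has egg yolk, so not egg-free — no
I: has fish sauce, so not fish-free — no
J: has sesame seed, so not sesame-free — no
K: has honey, so not Whole30-style — no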